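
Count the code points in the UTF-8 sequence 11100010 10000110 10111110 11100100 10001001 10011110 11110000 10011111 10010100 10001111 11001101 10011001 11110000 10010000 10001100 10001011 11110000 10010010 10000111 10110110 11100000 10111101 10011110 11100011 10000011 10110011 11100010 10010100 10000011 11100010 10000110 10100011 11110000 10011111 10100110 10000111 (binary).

11

Byte at offset 0: 0xE2 = 11100010 → 3-byte char (#1). Advance 3.
Byte at offset 3: 0xE4 = 11100100 → 3-byte char (#2). Advance 3.
Byte at offset 6: 0xF0 = 11110000 → 4-byte char (#3). Advance 4.
Byte at offset 10: 0xCD = 11001101 → 2-byte char (#4). Advance 2.
Byte at offset 12: 0xF0 = 11110000 → 4-byte char (#5). Advance 4.
Byte at offset 16: 0xF0 = 11110000 → 4-byte char (#6). Advance 4.
Byte at offset 20: 0xE0 = 11100000 → 3-byte char (#7). Advance 3.
Byte at offset 23: 0xE3 = 11100011 → 3-byte char (#8). Advance 3.
Byte at offset 26: 0xE2 = 11100010 → 3-byte char (#9). Advance 3.
Byte at offset 29: 0xE2 = 11100010 → 3-byte char (#10). Advance 3.
Byte at offset 32: 0xF0 = 11110000 → 4-byte char (#11). Advance 4.
Reached end at offset 36 after 11 code points.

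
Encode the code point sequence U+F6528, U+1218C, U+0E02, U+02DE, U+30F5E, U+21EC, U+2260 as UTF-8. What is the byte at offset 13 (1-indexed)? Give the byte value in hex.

1-indexed offset 13 is 0-indexed offset 12.
U+F6528 → 4-byte form F3 B6 94 A8 at offsets 0–3.
U+1218C → 4-byte form F0 92 86 8C at offsets 4–7.
U+0E02 → 3-byte form E0 B8 82 at offsets 8–10.
U+02DE → 2-byte form CB 9E at offsets 11–12.
Offset 12 falls in char 4's range; it's byte 2 of CB 9E = 0x9E.

0x9E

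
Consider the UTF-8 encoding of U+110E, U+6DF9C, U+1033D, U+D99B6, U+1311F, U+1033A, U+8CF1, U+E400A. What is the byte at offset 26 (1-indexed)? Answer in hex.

1-indexed offset 26 is 0-indexed offset 25.
U+110E → 3-byte form E1 84 8E at offsets 0–2.
U+6DF9C → 4-byte form F1 AD BE 9C at offsets 3–6.
U+1033D → 4-byte form F0 90 8C BD at offsets 7–10.
U+D99B6 → 4-byte form F3 99 A6 B6 at offsets 11–14.
U+1311F → 4-byte form F0 93 84 9F at offsets 15–18.
U+1033A → 4-byte form F0 90 8C BA at offsets 19–22.
U+8CF1 → 3-byte form E8 B3 B1 at offsets 23–25.
Offset 25 falls in char 7's range; it's byte 3 of E8 B3 B1 = 0xB1.

0xB1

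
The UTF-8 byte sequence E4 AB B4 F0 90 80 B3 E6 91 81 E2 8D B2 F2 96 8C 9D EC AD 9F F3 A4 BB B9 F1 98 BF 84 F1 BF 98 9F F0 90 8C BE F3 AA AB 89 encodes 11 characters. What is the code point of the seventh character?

Offset 0: leading byte 0xE4 = 11100100 → 3-byte char #1 = E4 AB B4.
Offset 3: leading byte 0xF0 = 11110000 → 4-byte char #2 = F0 90 80 B3.
Offset 7: leading byte 0xE6 = 11100110 → 3-byte char #3 = E6 91 81.
Offset 10: leading byte 0xE2 = 11100010 → 3-byte char #4 = E2 8D B2.
Offset 13: leading byte 0xF2 = 11110010 → 4-byte char #5 = F2 96 8C 9D.
Offset 17: leading byte 0xEC = 11101100 → 3-byte char #6 = EC AD 9F.
Offset 20: leading byte 0xF3 = 11110011 → 4-byte char #7 = F3 A4 BB B9.
Leading byte 0xF3 = 11110011 matches 11110xxx → 4-byte sequence.
Byte 1: 0xF3 = 11110011, payload 011 (3 bits).
Byte 2: 0xA4 = 10100100 (10xxxxxx ✓), payload 100100.
Byte 3: 0xBB = 10111011 (10xxxxxx ✓), payload 111011.
Byte 4: 0xB9 = 10111001 (10xxxxxx ✓), payload 111001.
Concatenate: 011100100111011111001 = 0xE4EF9 (21 bits → U+E4EF9).

U+E4EF9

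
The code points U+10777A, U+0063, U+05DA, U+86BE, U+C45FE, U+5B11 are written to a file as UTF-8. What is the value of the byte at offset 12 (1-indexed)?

0x84

1-indexed offset 12 is 0-indexed offset 11.
U+10777A → 4-byte form F4 87 9D BA at offsets 0–3.
U+0063 → 1-byte form 63 at offsets 4–4.
U+05DA → 2-byte form D7 9A at offsets 5–6.
U+86BE → 3-byte form E8 9A BE at offsets 7–9.
U+C45FE → 4-byte form F3 84 97 BE at offsets 10–13.
Offset 11 falls in char 5's range; it's byte 2 of F3 84 97 BE = 0x84.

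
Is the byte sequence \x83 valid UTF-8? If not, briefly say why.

invalid (continuation byte with no leading byte)

Byte 0x83 = 10000011 has the form 10xxxxxx — a continuation byte — but there is no preceding leading byte.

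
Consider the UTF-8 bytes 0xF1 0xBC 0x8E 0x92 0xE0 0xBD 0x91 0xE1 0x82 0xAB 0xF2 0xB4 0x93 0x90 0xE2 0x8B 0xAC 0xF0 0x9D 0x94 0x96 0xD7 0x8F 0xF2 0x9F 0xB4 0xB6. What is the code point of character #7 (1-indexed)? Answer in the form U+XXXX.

U+05CF

Offset 0: leading byte 0xF1 = 11110001 → 4-byte char #1 = F1 BC 8E 92.
Offset 4: leading byte 0xE0 = 11100000 → 3-byte char #2 = E0 BD 91.
Offset 7: leading byte 0xE1 = 11100001 → 3-byte char #3 = E1 82 AB.
Offset 10: leading byte 0xF2 = 11110010 → 4-byte char #4 = F2 B4 93 90.
Offset 14: leading byte 0xE2 = 11100010 → 3-byte char #5 = E2 8B AC.
Offset 17: leading byte 0xF0 = 11110000 → 4-byte char #6 = F0 9D 94 96.
Offset 21: leading byte 0xD7 = 11010111 → 2-byte char #7 = D7 8F.
Leading byte 0xD7 = 11010111 matches 110xxxxx → 2-byte sequence.
Byte 1: 0xD7 = 11010111, payload 10111 (5 bits).
Byte 2: 0x8F = 10001111 (10xxxxxx ✓), payload 001111.
Concatenate: 10111001111 = 0x5CF (11 bits → U+05CF).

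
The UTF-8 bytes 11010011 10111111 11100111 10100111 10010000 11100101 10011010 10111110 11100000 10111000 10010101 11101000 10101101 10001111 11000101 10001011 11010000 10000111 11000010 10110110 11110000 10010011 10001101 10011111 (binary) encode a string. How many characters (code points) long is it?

9

Byte at offset 0: 0xD3 = 11010011 → 2-byte char (#1). Advance 2.
Byte at offset 2: 0xE7 = 11100111 → 3-byte char (#2). Advance 3.
Byte at offset 5: 0xE5 = 11100101 → 3-byte char (#3). Advance 3.
Byte at offset 8: 0xE0 = 11100000 → 3-byte char (#4). Advance 3.
Byte at offset 11: 0xE8 = 11101000 → 3-byte char (#5). Advance 3.
Byte at offset 14: 0xC5 = 11000101 → 2-byte char (#6). Advance 2.
Byte at offset 16: 0xD0 = 11010000 → 2-byte char (#7). Advance 2.
Byte at offset 18: 0xC2 = 11000010 → 2-byte char (#8). Advance 2.
Byte at offset 20: 0xF0 = 11110000 → 4-byte char (#9). Advance 4.
Reached end at offset 24 after 9 code points.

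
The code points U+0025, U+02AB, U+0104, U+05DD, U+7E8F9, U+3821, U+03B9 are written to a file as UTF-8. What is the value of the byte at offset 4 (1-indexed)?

0xC4

1-indexed offset 4 is 0-indexed offset 3.
U+0025 → 1-byte form 25 at offsets 0–0.
U+02AB → 2-byte form CA AB at offsets 1–2.
U+0104 → 2-byte form C4 84 at offsets 3–4.
Offset 3 falls in char 3's range; it's byte 1 of C4 84 = 0xC4.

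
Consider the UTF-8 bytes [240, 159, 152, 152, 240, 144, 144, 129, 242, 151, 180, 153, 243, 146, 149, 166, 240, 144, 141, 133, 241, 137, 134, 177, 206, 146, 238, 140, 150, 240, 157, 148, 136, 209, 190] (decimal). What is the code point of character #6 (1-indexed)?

Offset 0: leading byte 0xF0 = 11110000 → 4-byte char #1 = F0 9F 98 98.
Offset 4: leading byte 0xF0 = 11110000 → 4-byte char #2 = F0 90 90 81.
Offset 8: leading byte 0xF2 = 11110010 → 4-byte char #3 = F2 97 B4 99.
Offset 12: leading byte 0xF3 = 11110011 → 4-byte char #4 = F3 92 95 A6.
Offset 16: leading byte 0xF0 = 11110000 → 4-byte char #5 = F0 90 8D 85.
Offset 20: leading byte 0xF1 = 11110001 → 4-byte char #6 = F1 89 86 B1.
Leading byte 0xF1 = 11110001 matches 11110xxx → 4-byte sequence.
Byte 1: 0xF1 = 11110001, payload 001 (3 bits).
Byte 2: 0x89 = 10001001 (10xxxxxx ✓), payload 001001.
Byte 3: 0x86 = 10000110 (10xxxxxx ✓), payload 000110.
Byte 4: 0xB1 = 10110001 (10xxxxxx ✓), payload 110001.
Concatenate: 001001001000110110001 = 0x491B1 (21 bits → U+491B1).

U+491B1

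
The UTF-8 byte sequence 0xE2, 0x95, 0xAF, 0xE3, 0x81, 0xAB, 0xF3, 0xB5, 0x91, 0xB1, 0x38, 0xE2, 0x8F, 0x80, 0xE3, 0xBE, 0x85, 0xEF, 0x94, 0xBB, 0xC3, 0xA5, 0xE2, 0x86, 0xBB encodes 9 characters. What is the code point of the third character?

Offset 0: leading byte 0xE2 = 11100010 → 3-byte char #1 = E2 95 AF.
Offset 3: leading byte 0xE3 = 11100011 → 3-byte char #2 = E3 81 AB.
Offset 6: leading byte 0xF3 = 11110011 → 4-byte char #3 = F3 B5 91 B1.
Leading byte 0xF3 = 11110011 matches 11110xxx → 4-byte sequence.
Byte 1: 0xF3 = 11110011, payload 011 (3 bits).
Byte 2: 0xB5 = 10110101 (10xxxxxx ✓), payload 110101.
Byte 3: 0x91 = 10010001 (10xxxxxx ✓), payload 010001.
Byte 4: 0xB1 = 10110001 (10xxxxxx ✓), payload 110001.
Concatenate: 011110101010001110001 = 0xF5471 (21 bits → U+F5471).

U+F5471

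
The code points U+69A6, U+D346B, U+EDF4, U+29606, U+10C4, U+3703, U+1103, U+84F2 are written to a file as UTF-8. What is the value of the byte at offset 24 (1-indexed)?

0xE8

1-indexed offset 24 is 0-indexed offset 23.
U+69A6 → 3-byte form E6 A6 A6 at offsets 0–2.
U+D346B → 4-byte form F3 93 91 AB at offsets 3–6.
U+EDF4 → 3-byte form EE B7 B4 at offsets 7–9.
U+29606 → 4-byte form F0 A9 98 86 at offsets 10–13.
U+10C4 → 3-byte form E1 83 84 at offsets 14–16.
U+3703 → 3-byte form E3 9C 83 at offsets 17–19.
U+1103 → 3-byte form E1 84 83 at offsets 20–22.
U+84F2 → 3-byte form E8 93 B2 at offsets 23–25.
Offset 23 falls in char 8's range; it's byte 1 of E8 93 B2 = 0xE8.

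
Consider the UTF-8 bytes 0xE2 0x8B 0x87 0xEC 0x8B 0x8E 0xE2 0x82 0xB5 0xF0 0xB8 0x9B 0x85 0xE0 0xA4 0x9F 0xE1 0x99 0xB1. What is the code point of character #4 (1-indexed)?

U+386C5

Offset 0: leading byte 0xE2 = 11100010 → 3-byte char #1 = E2 8B 87.
Offset 3: leading byte 0xEC = 11101100 → 3-byte char #2 = EC 8B 8E.
Offset 6: leading byte 0xE2 = 11100010 → 3-byte char #3 = E2 82 B5.
Offset 9: leading byte 0xF0 = 11110000 → 4-byte char #4 = F0 B8 9B 85.
Leading byte 0xF0 = 11110000 matches 11110xxx → 4-byte sequence.
Byte 1: 0xF0 = 11110000, payload 000 (3 bits).
Byte 2: 0xB8 = 10111000 (10xxxxxx ✓), payload 111000.
Byte 3: 0x9B = 10011011 (10xxxxxx ✓), payload 011011.
Byte 4: 0x85 = 10000101 (10xxxxxx ✓), payload 000101.
Concatenate: 000111000011011000101 = 0x386C5 (21 bits → U+386C5).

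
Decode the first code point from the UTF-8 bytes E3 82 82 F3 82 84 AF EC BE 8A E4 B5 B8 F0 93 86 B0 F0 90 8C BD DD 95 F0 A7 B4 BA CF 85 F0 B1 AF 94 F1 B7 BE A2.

U+3082

Offset 0: leading byte 0xE3 = 11100011 → 3-byte char #1 = E3 82 82.
Leading byte 0xE3 = 11100011 matches 1110xxxx → 3-byte sequence.
Byte 1: 0xE3 = 11100011, payload 0011 (4 bits).
Byte 2: 0x82 = 10000010 (10xxxxxx ✓), payload 000010.
Byte 3: 0x82 = 10000010 (10xxxxxx ✓), payload 000010.
Concatenate: 0011000010000010 = 0x3082 (16 bits → U+3082).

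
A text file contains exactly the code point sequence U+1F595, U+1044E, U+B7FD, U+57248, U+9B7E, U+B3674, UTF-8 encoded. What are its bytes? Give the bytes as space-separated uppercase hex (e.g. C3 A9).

U+1F595: 4-byte form → F0 9F 96 95.
U+1044E: 4-byte form → F0 90 91 8E.
U+B7FD: 3-byte form → EB 9F BD.
U+57248: 4-byte form → F1 97 89 88.
U+9B7E: 3-byte form → E9 AD BE.
U+B3674: 4-byte form → F2 B3 99 B4.
Concatenated (22 bytes): F0 9F 96 95 F0 90 91 8E EB 9F BD F1 97 89 88 E9 AD BE F2 B3 99 B4.

F0 9F 96 95 F0 90 91 8E EB 9F BD F1 97 89 88 E9 AD BE F2 B3 99 B4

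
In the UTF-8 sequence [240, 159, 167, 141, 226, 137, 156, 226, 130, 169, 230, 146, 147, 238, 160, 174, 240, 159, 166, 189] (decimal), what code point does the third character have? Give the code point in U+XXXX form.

U+20A9

Offset 0: leading byte 0xF0 = 11110000 → 4-byte char #1 = F0 9F A7 8D.
Offset 4: leading byte 0xE2 = 11100010 → 3-byte char #2 = E2 89 9C.
Offset 7: leading byte 0xE2 = 11100010 → 3-byte char #3 = E2 82 A9.
Leading byte 0xE2 = 11100010 matches 1110xxxx → 3-byte sequence.
Byte 1: 0xE2 = 11100010, payload 0010 (4 bits).
Byte 2: 0x82 = 10000010 (10xxxxxx ✓), payload 000010.
Byte 3: 0xA9 = 10101001 (10xxxxxx ✓), payload 101001.
Concatenate: 0010000010101001 = 0x20A9 (16 bits → U+20A9).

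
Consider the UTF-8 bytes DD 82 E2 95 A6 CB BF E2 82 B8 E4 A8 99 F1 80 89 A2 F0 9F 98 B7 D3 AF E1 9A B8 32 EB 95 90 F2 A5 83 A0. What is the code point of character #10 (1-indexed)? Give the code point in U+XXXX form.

Offset 0: leading byte 0xDD = 11011101 → 2-byte char #1 = DD 82.
Offset 2: leading byte 0xE2 = 11100010 → 3-byte char #2 = E2 95 A6.
Offset 5: leading byte 0xCB = 11001011 → 2-byte char #3 = CB BF.
Offset 7: leading byte 0xE2 = 11100010 → 3-byte char #4 = E2 82 B8.
Offset 10: leading byte 0xE4 = 11100100 → 3-byte char #5 = E4 A8 99.
Offset 13: leading byte 0xF1 = 11110001 → 4-byte char #6 = F1 80 89 A2.
Offset 17: leading byte 0xF0 = 11110000 → 4-byte char #7 = F0 9F 98 B7.
Offset 21: leading byte 0xD3 = 11010011 → 2-byte char #8 = D3 AF.
Offset 23: leading byte 0xE1 = 11100001 → 3-byte char #9 = E1 9A B8.
Offset 26: leading byte 0x32 = 00110010 → 1-byte char #10 = 32.
Leading byte 0x32 = 00110010 matches 0xxxxxxx → 1-byte sequence.
Byte 1: 0x32 = 00110010, payload 0110010 (7 bits).
Concatenate: 0110010 = 0x32 (7 bits → U+0032).

U+0032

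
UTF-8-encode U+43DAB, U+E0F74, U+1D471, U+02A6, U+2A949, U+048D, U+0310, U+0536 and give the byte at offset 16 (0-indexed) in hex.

U+43DAB → 4-byte form F1 83 B6 AB at offsets 0–3.
U+E0F74 → 4-byte form F3 A0 BD B4 at offsets 4–7.
U+1D471 → 4-byte form F0 9D 91 B1 at offsets 8–11.
U+02A6 → 2-byte form CA A6 at offsets 12–13.
U+2A949 → 4-byte form F0 AA A5 89 at offsets 14–17.
Offset 16 falls in char 5's range; it's byte 3 of F0 AA A5 89 = 0xA5.

0xA5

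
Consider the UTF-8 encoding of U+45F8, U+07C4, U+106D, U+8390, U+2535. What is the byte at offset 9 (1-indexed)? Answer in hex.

0xE8

1-indexed offset 9 is 0-indexed offset 8.
U+45F8 → 3-byte form E4 97 B8 at offsets 0–2.
U+07C4 → 2-byte form DF 84 at offsets 3–4.
U+106D → 3-byte form E1 81 AD at offsets 5–7.
U+8390 → 3-byte form E8 8E 90 at offsets 8–10.
Offset 8 falls in char 4's range; it's byte 1 of E8 8E 90 = 0xE8.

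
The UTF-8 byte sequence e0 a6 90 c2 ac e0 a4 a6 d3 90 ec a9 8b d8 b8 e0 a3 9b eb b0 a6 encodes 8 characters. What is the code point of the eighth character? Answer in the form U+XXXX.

U+BC26

Offset 0: leading byte 0xE0 = 11100000 → 3-byte char #1 = E0 A6 90.
Offset 3: leading byte 0xC2 = 11000010 → 2-byte char #2 = C2 AC.
Offset 5: leading byte 0xE0 = 11100000 → 3-byte char #3 = E0 A4 A6.
Offset 8: leading byte 0xD3 = 11010011 → 2-byte char #4 = D3 90.
Offset 10: leading byte 0xEC = 11101100 → 3-byte char #5 = EC A9 8B.
Offset 13: leading byte 0xD8 = 11011000 → 2-byte char #6 = D8 B8.
Offset 15: leading byte 0xE0 = 11100000 → 3-byte char #7 = E0 A3 9B.
Offset 18: leading byte 0xEB = 11101011 → 3-byte char #8 = EB B0 A6.
Leading byte 0xEB = 11101011 matches 1110xxxx → 3-byte sequence.
Byte 1: 0xEB = 11101011, payload 1011 (4 bits).
Byte 2: 0xB0 = 10110000 (10xxxxxx ✓), payload 110000.
Byte 3: 0xA6 = 10100110 (10xxxxxx ✓), payload 100110.
Concatenate: 1011110000100110 = 0xBC26 (16 bits → U+BC26).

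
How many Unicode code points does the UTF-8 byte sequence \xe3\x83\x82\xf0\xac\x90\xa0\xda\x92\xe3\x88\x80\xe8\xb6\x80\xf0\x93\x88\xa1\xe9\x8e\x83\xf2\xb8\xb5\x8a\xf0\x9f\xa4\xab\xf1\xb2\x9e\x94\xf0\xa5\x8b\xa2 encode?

11

Byte at offset 0: 0xE3 = 11100011 → 3-byte char (#1). Advance 3.
Byte at offset 3: 0xF0 = 11110000 → 4-byte char (#2). Advance 4.
Byte at offset 7: 0xDA = 11011010 → 2-byte char (#3). Advance 2.
Byte at offset 9: 0xE3 = 11100011 → 3-byte char (#4). Advance 3.
Byte at offset 12: 0xE8 = 11101000 → 3-byte char (#5). Advance 3.
Byte at offset 15: 0xF0 = 11110000 → 4-byte char (#6). Advance 4.
Byte at offset 19: 0xE9 = 11101001 → 3-byte char (#7). Advance 3.
Byte at offset 22: 0xF2 = 11110010 → 4-byte char (#8). Advance 4.
Byte at offset 26: 0xF0 = 11110000 → 4-byte char (#9). Advance 4.
Byte at offset 30: 0xF1 = 11110001 → 4-byte char (#10). Advance 4.
Byte at offset 34: 0xF0 = 11110000 → 4-byte char (#11). Advance 4.
Reached end at offset 38 after 11 code points.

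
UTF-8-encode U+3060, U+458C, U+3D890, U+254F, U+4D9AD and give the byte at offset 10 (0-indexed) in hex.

U+3060 → 3-byte form E3 81 A0 at offsets 0–2.
U+458C → 3-byte form E4 96 8C at offsets 3–5.
U+3D890 → 4-byte form F0 BD A2 90 at offsets 6–9.
U+254F → 3-byte form E2 95 8F at offsets 10–12.
Offset 10 falls in char 4's range; it's byte 1 of E2 95 8F = 0xE2.

0xE2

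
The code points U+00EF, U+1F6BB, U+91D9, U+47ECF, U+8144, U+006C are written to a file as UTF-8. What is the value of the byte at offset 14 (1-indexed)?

1-indexed offset 14 is 0-indexed offset 13.
U+00EF → 2-byte form C3 AF at offsets 0–1.
U+1F6BB → 4-byte form F0 9F 9A BB at offsets 2–5.
U+91D9 → 3-byte form E9 87 99 at offsets 6–8.
U+47ECF → 4-byte form F1 87 BB 8F at offsets 9–12.
U+8144 → 3-byte form E8 85 84 at offsets 13–15.
Offset 13 falls in char 5's range; it's byte 1 of E8 85 84 = 0xE8.

0xE8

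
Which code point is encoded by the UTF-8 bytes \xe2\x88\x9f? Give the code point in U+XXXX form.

U+221F

Leading byte 0xE2 = 11100010 matches 1110xxxx → 3-byte sequence.
Byte 1: 0xE2 = 11100010, payload 0010 (4 bits).
Byte 2: 0x88 = 10001000 (10xxxxxx ✓), payload 001000.
Byte 3: 0x9F = 10011111 (10xxxxxx ✓), payload 011111.
Concatenate: 0010001000011111 = 0x221F (16 bits → U+221F).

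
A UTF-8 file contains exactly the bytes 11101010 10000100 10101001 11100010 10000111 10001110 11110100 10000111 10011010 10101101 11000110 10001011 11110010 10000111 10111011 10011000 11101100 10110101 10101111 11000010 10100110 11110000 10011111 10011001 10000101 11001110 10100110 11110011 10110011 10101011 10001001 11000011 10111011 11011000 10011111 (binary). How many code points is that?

12

Byte at offset 0: 0xEA = 11101010 → 3-byte char (#1). Advance 3.
Byte at offset 3: 0xE2 = 11100010 → 3-byte char (#2). Advance 3.
Byte at offset 6: 0xF4 = 11110100 → 4-byte char (#3). Advance 4.
Byte at offset 10: 0xC6 = 11000110 → 2-byte char (#4). Advance 2.
Byte at offset 12: 0xF2 = 11110010 → 4-byte char (#5). Advance 4.
Byte at offset 16: 0xEC = 11101100 → 3-byte char (#6). Advance 3.
Byte at offset 19: 0xC2 = 11000010 → 2-byte char (#7). Advance 2.
Byte at offset 21: 0xF0 = 11110000 → 4-byte char (#8). Advance 4.
Byte at offset 25: 0xCE = 11001110 → 2-byte char (#9). Advance 2.
Byte at offset 27: 0xF3 = 11110011 → 4-byte char (#10). Advance 4.
Byte at offset 31: 0xC3 = 11000011 → 2-byte char (#11). Advance 2.
Byte at offset 33: 0xD8 = 11011000 → 2-byte char (#12). Advance 2.
Reached end at offset 35 after 12 code points.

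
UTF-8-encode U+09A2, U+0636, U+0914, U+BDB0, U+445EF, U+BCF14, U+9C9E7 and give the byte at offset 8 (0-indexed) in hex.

U+09A2 → 3-byte form E0 A6 A2 at offsets 0–2.
U+0636 → 2-byte form D8 B6 at offsets 3–4.
U+0914 → 3-byte form E0 A4 94 at offsets 5–7.
U+BDB0 → 3-byte form EB B6 B0 at offsets 8–10.
Offset 8 falls in char 4's range; it's byte 1 of EB B6 B0 = 0xEB.

0xEB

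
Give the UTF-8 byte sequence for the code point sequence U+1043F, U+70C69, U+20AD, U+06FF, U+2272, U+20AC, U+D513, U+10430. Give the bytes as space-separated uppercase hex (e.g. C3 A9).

F0 90 90 BF F1 B0 B1 A9 E2 82 AD DB BF E2 89 B2 E2 82 AC ED 94 93 F0 90 90 B0

U+1043F: 4-byte form → F0 90 90 BF.
U+70C69: 4-byte form → F1 B0 B1 A9.
U+20AD: 3-byte form → E2 82 AD.
U+06FF: 2-byte form → DB BF.
U+2272: 3-byte form → E2 89 B2.
U+20AC: 3-byte form → E2 82 AC.
U+D513: 3-byte form → ED 94 93.
U+10430: 4-byte form → F0 90 90 B0.
Concatenated (26 bytes): F0 90 90 BF F1 B0 B1 A9 E2 82 AD DB BF E2 89 B2 E2 82 AC ED 94 93 F0 90 90 B0.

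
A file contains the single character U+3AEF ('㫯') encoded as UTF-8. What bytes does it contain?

U+3AEF = 0x3AEF = 15087 decimal. In range U+0800–U+FFFF → 3-byte form: 1110xxxx 10xxxxxx 10xxxxxx.
Binary (16 bits): 0011101011101111.
Split 4+6+6: 0011 | 101011 | 101111.
Byte 1: 11100011 = 0xE3.
Byte 2: 10101011 = 0xAB.
Byte 3: 10101111 = 0xAF.

E3 AB AF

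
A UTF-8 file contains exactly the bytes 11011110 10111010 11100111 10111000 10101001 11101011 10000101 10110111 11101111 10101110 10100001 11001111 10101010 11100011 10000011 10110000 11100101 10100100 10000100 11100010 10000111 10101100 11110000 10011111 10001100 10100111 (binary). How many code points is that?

9

Byte at offset 0: 0xDE = 11011110 → 2-byte char (#1). Advance 2.
Byte at offset 2: 0xE7 = 11100111 → 3-byte char (#2). Advance 3.
Byte at offset 5: 0xEB = 11101011 → 3-byte char (#3). Advance 3.
Byte at offset 8: 0xEF = 11101111 → 3-byte char (#4). Advance 3.
Byte at offset 11: 0xCF = 11001111 → 2-byte char (#5). Advance 2.
Byte at offset 13: 0xE3 = 11100011 → 3-byte char (#6). Advance 3.
Byte at offset 16: 0xE5 = 11100101 → 3-byte char (#7). Advance 3.
Byte at offset 19: 0xE2 = 11100010 → 3-byte char (#8). Advance 3.
Byte at offset 22: 0xF0 = 11110000 → 4-byte char (#9). Advance 4.
Reached end at offset 26 after 9 code points.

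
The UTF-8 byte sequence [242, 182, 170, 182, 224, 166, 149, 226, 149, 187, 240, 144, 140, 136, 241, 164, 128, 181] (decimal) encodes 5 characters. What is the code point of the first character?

U+B6AB6

Offset 0: leading byte 0xF2 = 11110010 → 4-byte char #1 = F2 B6 AA B6.
Leading byte 0xF2 = 11110010 matches 11110xxx → 4-byte sequence.
Byte 1: 0xF2 = 11110010, payload 010 (3 bits).
Byte 2: 0xB6 = 10110110 (10xxxxxx ✓), payload 110110.
Byte 3: 0xAA = 10101010 (10xxxxxx ✓), payload 101010.
Byte 4: 0xB6 = 10110110 (10xxxxxx ✓), payload 110110.
Concatenate: 010110110101010110110 = 0xB6AB6 (21 bits → U+B6AB6).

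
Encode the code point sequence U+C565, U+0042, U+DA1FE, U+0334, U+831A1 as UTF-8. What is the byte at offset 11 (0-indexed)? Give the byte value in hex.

0x83

U+C565 → 3-byte form EC 95 A5 at offsets 0–2.
U+0042 → 1-byte form 42 at offsets 3–3.
U+DA1FE → 4-byte form F3 9A 87 BE at offsets 4–7.
U+0334 → 2-byte form CC B4 at offsets 8–9.
U+831A1 → 4-byte form F2 83 86 A1 at offsets 10–13.
Offset 11 falls in char 5's range; it's byte 2 of F2 83 86 A1 = 0x83.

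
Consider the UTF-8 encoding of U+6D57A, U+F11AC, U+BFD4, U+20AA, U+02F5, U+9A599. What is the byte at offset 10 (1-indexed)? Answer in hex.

1-indexed offset 10 is 0-indexed offset 9.
U+6D57A → 4-byte form F1 AD 95 BA at offsets 0–3.
U+F11AC → 4-byte form F3 B1 86 AC at offsets 4–7.
U+BFD4 → 3-byte form EB BF 94 at offsets 8–10.
Offset 9 falls in char 3's range; it's byte 2 of EB BF 94 = 0xBF.

0xBF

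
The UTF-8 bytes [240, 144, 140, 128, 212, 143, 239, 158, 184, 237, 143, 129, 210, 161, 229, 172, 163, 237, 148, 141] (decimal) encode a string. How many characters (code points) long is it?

7

Byte at offset 0: 0xF0 = 11110000 → 4-byte char (#1). Advance 4.
Byte at offset 4: 0xD4 = 11010100 → 2-byte char (#2). Advance 2.
Byte at offset 6: 0xEF = 11101111 → 3-byte char (#3). Advance 3.
Byte at offset 9: 0xED = 11101101 → 3-byte char (#4). Advance 3.
Byte at offset 12: 0xD2 = 11010010 → 2-byte char (#5). Advance 2.
Byte at offset 14: 0xE5 = 11100101 → 3-byte char (#6). Advance 3.
Byte at offset 17: 0xED = 11101101 → 3-byte char (#7). Advance 3.
Reached end at offset 20 after 7 code points.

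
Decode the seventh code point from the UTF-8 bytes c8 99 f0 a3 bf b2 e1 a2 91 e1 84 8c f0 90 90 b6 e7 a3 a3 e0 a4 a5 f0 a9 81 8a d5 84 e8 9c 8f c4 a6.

U+0925

Offset 0: leading byte 0xC8 = 11001000 → 2-byte char #1 = C8 99.
Offset 2: leading byte 0xF0 = 11110000 → 4-byte char #2 = F0 A3 BF B2.
Offset 6: leading byte 0xE1 = 11100001 → 3-byte char #3 = E1 A2 91.
Offset 9: leading byte 0xE1 = 11100001 → 3-byte char #4 = E1 84 8C.
Offset 12: leading byte 0xF0 = 11110000 → 4-byte char #5 = F0 90 90 B6.
Offset 16: leading byte 0xE7 = 11100111 → 3-byte char #6 = E7 A3 A3.
Offset 19: leading byte 0xE0 = 11100000 → 3-byte char #7 = E0 A4 A5.
Leading byte 0xE0 = 11100000 matches 1110xxxx → 3-byte sequence.
Byte 1: 0xE0 = 11100000, payload 0000 (4 bits).
Byte 2: 0xA4 = 10100100 (10xxxxxx ✓), payload 100100.
Byte 3: 0xA5 = 10100101 (10xxxxxx ✓), payload 100101.
Concatenate: 0000100100100101 = 0x925 (16 bits → U+0925).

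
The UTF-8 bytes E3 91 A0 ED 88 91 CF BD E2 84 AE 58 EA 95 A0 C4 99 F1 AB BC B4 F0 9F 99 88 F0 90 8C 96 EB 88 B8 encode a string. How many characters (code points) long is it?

11

Byte at offset 0: 0xE3 = 11100011 → 3-byte char (#1). Advance 3.
Byte at offset 3: 0xED = 11101101 → 3-byte char (#2). Advance 3.
Byte at offset 6: 0xCF = 11001111 → 2-byte char (#3). Advance 2.
Byte at offset 8: 0xE2 = 11100010 → 3-byte char (#4). Advance 3.
Byte at offset 11: 0x58 = 01011000 → 1-byte char (#5). Advance 1.
Byte at offset 12: 0xEA = 11101010 → 3-byte char (#6). Advance 3.
Byte at offset 15: 0xC4 = 11000100 → 2-byte char (#7). Advance 2.
Byte at offset 17: 0xF1 = 11110001 → 4-byte char (#8). Advance 4.
Byte at offset 21: 0xF0 = 11110000 → 4-byte char (#9). Advance 4.
Byte at offset 25: 0xF0 = 11110000 → 4-byte char (#10). Advance 4.
Byte at offset 29: 0xEB = 11101011 → 3-byte char (#11). Advance 3.
Reached end at offset 32 after 11 code points.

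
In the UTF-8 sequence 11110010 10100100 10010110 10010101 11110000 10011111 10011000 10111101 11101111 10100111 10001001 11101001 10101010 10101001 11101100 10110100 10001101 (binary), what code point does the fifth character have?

U+CD0D

Offset 0: leading byte 0xF2 = 11110010 → 4-byte char #1 = F2 A4 96 95.
Offset 4: leading byte 0xF0 = 11110000 → 4-byte char #2 = F0 9F 98 BD.
Offset 8: leading byte 0xEF = 11101111 → 3-byte char #3 = EF A7 89.
Offset 11: leading byte 0xE9 = 11101001 → 3-byte char #4 = E9 AA A9.
Offset 14: leading byte 0xEC = 11101100 → 3-byte char #5 = EC B4 8D.
Leading byte 0xEC = 11101100 matches 1110xxxx → 3-byte sequence.
Byte 1: 0xEC = 11101100, payload 1100 (4 bits).
Byte 2: 0xB4 = 10110100 (10xxxxxx ✓), payload 110100.
Byte 3: 0x8D = 10001101 (10xxxxxx ✓), payload 001101.
Concatenate: 1100110100001101 = 0xCD0D (16 bits → U+CD0D).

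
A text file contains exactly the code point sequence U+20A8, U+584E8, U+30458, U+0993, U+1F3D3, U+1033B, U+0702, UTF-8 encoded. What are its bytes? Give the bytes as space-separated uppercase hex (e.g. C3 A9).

U+20A8: 3-byte form → E2 82 A8.
U+584E8: 4-byte form → F1 98 93 A8.
U+30458: 4-byte form → F0 B0 91 98.
U+0993: 3-byte form → E0 A6 93.
U+1F3D3: 4-byte form → F0 9F 8F 93.
U+1033B: 4-byte form → F0 90 8C BB.
U+0702: 2-byte form → DC 82.
Concatenated (24 bytes): E2 82 A8 F1 98 93 A8 F0 B0 91 98 E0 A6 93 F0 9F 8F 93 F0 90 8C BB DC 82.

E2 82 A8 F1 98 93 A8 F0 B0 91 98 E0 A6 93 F0 9F 8F 93 F0 90 8C BB DC 82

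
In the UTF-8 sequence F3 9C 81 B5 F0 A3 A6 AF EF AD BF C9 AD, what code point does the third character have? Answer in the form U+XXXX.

U+FB7F

Offset 0: leading byte 0xF3 = 11110011 → 4-byte char #1 = F3 9C 81 B5.
Offset 4: leading byte 0xF0 = 11110000 → 4-byte char #2 = F0 A3 A6 AF.
Offset 8: leading byte 0xEF = 11101111 → 3-byte char #3 = EF AD BF.
Leading byte 0xEF = 11101111 matches 1110xxxx → 3-byte sequence.
Byte 1: 0xEF = 11101111, payload 1111 (4 bits).
Byte 2: 0xAD = 10101101 (10xxxxxx ✓), payload 101101.
Byte 3: 0xBF = 10111111 (10xxxxxx ✓), payload 111111.
Concatenate: 1111101101111111 = 0xFB7F (16 bits → U+FB7F).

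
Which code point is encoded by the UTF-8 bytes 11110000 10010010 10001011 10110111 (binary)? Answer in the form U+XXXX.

Leading byte 0xF0 = 11110000 matches 11110xxx → 4-byte sequence.
Byte 1: 0xF0 = 11110000, payload 000 (3 bits).
Byte 2: 0x92 = 10010010 (10xxxxxx ✓), payload 010010.
Byte 3: 0x8B = 10001011 (10xxxxxx ✓), payload 001011.
Byte 4: 0xB7 = 10110111 (10xxxxxx ✓), payload 110111.
Concatenate: 000010010001011110111 = 0x122F7 (21 bits → U+122F7).

U+122F7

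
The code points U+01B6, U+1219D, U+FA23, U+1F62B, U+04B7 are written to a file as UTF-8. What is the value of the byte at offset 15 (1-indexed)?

0xB7

1-indexed offset 15 is 0-indexed offset 14.
U+01B6 → 2-byte form C6 B6 at offsets 0–1.
U+1219D → 4-byte form F0 92 86 9D at offsets 2–5.
U+FA23 → 3-byte form EF A8 A3 at offsets 6–8.
U+1F62B → 4-byte form F0 9F 98 AB at offsets 9–12.
U+04B7 → 2-byte form D2 B7 at offsets 13–14.
Offset 14 falls in char 5's range; it's byte 2 of D2 B7 = 0xB7.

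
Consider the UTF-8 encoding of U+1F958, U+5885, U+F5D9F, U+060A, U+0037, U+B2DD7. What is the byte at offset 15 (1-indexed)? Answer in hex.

1-indexed offset 15 is 0-indexed offset 14.
U+1F958 → 4-byte form F0 9F A5 98 at offsets 0–3.
U+5885 → 3-byte form E5 A2 85 at offsets 4–6.
U+F5D9F → 4-byte form F3 B5 B6 9F at offsets 7–10.
U+060A → 2-byte form D8 8A at offsets 11–12.
U+0037 → 1-byte form 37 at offsets 13–13.
U+B2DD7 → 4-byte form F2 B2 B7 97 at offsets 14–17.
Offset 14 falls in char 6's range; it's byte 1 of F2 B2 B7 97 = 0xF2.

0xF2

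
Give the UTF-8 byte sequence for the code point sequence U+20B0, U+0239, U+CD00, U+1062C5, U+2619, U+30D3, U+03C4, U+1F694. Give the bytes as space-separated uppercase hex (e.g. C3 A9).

U+20B0: 3-byte form → E2 82 B0.
U+0239: 2-byte form → C8 B9.
U+CD00: 3-byte form → EC B4 80.
U+1062C5: 4-byte form → F4 86 8B 85.
U+2619: 3-byte form → E2 98 99.
U+30D3: 3-byte form → E3 83 93.
U+03C4: 2-byte form → CF 84.
U+1F694: 4-byte form → F0 9F 9A 94.
Concatenated (24 bytes): E2 82 B0 C8 B9 EC B4 80 F4 86 8B 85 E2 98 99 E3 83 93 CF 84 F0 9F 9A 94.

E2 82 B0 C8 B9 EC B4 80 F4 86 8B 85 E2 98 99 E3 83 93 CF 84 F0 9F 9A 94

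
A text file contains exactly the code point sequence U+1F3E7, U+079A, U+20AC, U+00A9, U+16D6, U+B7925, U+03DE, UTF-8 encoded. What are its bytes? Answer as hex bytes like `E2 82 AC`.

U+1F3E7: 4-byte form → F0 9F 8F A7.
U+079A: 2-byte form → DE 9A.
U+20AC: 3-byte form → E2 82 AC.
U+00A9: 2-byte form → C2 A9.
U+16D6: 3-byte form → E1 9B 96.
U+B7925: 4-byte form → F2 B7 A4 A5.
U+03DE: 2-byte form → CF 9E.
Concatenated (20 bytes): F0 9F 8F A7 DE 9A E2 82 AC C2 A9 E1 9B 96 F2 B7 A4 A5 CF 9E.

F0 9F 8F A7 DE 9A E2 82 AC C2 A9 E1 9B 96 F2 B7 A4 A5 CF 9E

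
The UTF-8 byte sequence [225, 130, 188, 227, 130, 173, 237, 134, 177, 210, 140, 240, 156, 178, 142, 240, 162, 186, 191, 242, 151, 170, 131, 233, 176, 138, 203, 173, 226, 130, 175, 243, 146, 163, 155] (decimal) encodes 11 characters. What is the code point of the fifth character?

Offset 0: leading byte 0xE1 = 11100001 → 3-byte char #1 = E1 82 BC.
Offset 3: leading byte 0xE3 = 11100011 → 3-byte char #2 = E3 82 AD.
Offset 6: leading byte 0xED = 11101101 → 3-byte char #3 = ED 86 B1.
Offset 9: leading byte 0xD2 = 11010010 → 2-byte char #4 = D2 8C.
Offset 11: leading byte 0xF0 = 11110000 → 4-byte char #5 = F0 9C B2 8E.
Leading byte 0xF0 = 11110000 matches 11110xxx → 4-byte sequence.
Byte 1: 0xF0 = 11110000, payload 000 (3 bits).
Byte 2: 0x9C = 10011100 (10xxxxxx ✓), payload 011100.
Byte 3: 0xB2 = 10110010 (10xxxxxx ✓), payload 110010.
Byte 4: 0x8E = 10001110 (10xxxxxx ✓), payload 001110.
Concatenate: 000011100110010001110 = 0x1CC8E (21 bits → U+1CC8E).

U+1CC8E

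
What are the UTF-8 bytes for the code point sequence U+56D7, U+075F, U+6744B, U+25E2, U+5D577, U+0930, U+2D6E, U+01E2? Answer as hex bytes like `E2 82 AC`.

U+56D7: 3-byte form → E5 9B 97.
U+075F: 2-byte form → DD 9F.
U+6744B: 4-byte form → F1 A7 91 8B.
U+25E2: 3-byte form → E2 97 A2.
U+5D577: 4-byte form → F1 9D 95 B7.
U+0930: 3-byte form → E0 A4 B0.
U+2D6E: 3-byte form → E2 B5 AE.
U+01E2: 2-byte form → C7 A2.
Concatenated (24 bytes): E5 9B 97 DD 9F F1 A7 91 8B E2 97 A2 F1 9D 95 B7 E0 A4 B0 E2 B5 AE C7 A2.

E5 9B 97 DD 9F F1 A7 91 8B E2 97 A2 F1 9D 95 B7 E0 A4 B0 E2 B5 AE C7 A2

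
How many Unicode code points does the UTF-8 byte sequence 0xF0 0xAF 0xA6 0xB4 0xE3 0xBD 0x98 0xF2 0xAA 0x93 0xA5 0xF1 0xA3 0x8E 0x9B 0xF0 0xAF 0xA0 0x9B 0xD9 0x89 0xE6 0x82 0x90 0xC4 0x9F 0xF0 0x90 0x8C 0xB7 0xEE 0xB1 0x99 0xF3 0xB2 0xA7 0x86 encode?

11

Byte at offset 0: 0xF0 = 11110000 → 4-byte char (#1). Advance 4.
Byte at offset 4: 0xE3 = 11100011 → 3-byte char (#2). Advance 3.
Byte at offset 7: 0xF2 = 11110010 → 4-byte char (#3). Advance 4.
Byte at offset 11: 0xF1 = 11110001 → 4-byte char (#4). Advance 4.
Byte at offset 15: 0xF0 = 11110000 → 4-byte char (#5). Advance 4.
Byte at offset 19: 0xD9 = 11011001 → 2-byte char (#6). Advance 2.
Byte at offset 21: 0xE6 = 11100110 → 3-byte char (#7). Advance 3.
Byte at offset 24: 0xC4 = 11000100 → 2-byte char (#8). Advance 2.
Byte at offset 26: 0xF0 = 11110000 → 4-byte char (#9). Advance 4.
Byte at offset 30: 0xEE = 11101110 → 3-byte char (#10). Advance 3.
Byte at offset 33: 0xF3 = 11110011 → 4-byte char (#11). Advance 4.
Reached end at offset 37 after 11 code points.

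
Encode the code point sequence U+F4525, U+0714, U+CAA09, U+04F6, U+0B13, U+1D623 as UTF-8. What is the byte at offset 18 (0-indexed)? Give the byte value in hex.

0xA3

U+F4525 → 4-byte form F3 B4 94 A5 at offsets 0–3.
U+0714 → 2-byte form DC 94 at offsets 4–5.
U+CAA09 → 4-byte form F3 8A A8 89 at offsets 6–9.
U+04F6 → 2-byte form D3 B6 at offsets 10–11.
U+0B13 → 3-byte form E0 AC 93 at offsets 12–14.
U+1D623 → 4-byte form F0 9D 98 A3 at offsets 15–18.
Offset 18 falls in char 6's range; it's byte 4 of F0 9D 98 A3 = 0xA3.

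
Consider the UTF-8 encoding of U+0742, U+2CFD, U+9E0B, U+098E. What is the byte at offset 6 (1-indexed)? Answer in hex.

1-indexed offset 6 is 0-indexed offset 5.
U+0742 → 2-byte form DD 82 at offsets 0–1.
U+2CFD → 3-byte form E2 B3 BD at offsets 2–4.
U+9E0B → 3-byte form E9 B8 8B at offsets 5–7.
Offset 5 falls in char 3's range; it's byte 1 of E9 B8 8B = 0xE9.

0xE9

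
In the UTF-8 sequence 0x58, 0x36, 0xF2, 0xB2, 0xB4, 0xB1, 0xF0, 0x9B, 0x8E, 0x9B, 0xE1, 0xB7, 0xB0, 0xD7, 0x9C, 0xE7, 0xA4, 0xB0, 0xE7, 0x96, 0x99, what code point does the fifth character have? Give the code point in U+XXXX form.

U+1DF0

Offset 0: leading byte 0x58 = 01011000 → 1-byte char #1 = 58.
Offset 1: leading byte 0x36 = 00110110 → 1-byte char #2 = 36.
Offset 2: leading byte 0xF2 = 11110010 → 4-byte char #3 = F2 B2 B4 B1.
Offset 6: leading byte 0xF0 = 11110000 → 4-byte char #4 = F0 9B 8E 9B.
Offset 10: leading byte 0xE1 = 11100001 → 3-byte char #5 = E1 B7 B0.
Leading byte 0xE1 = 11100001 matches 1110xxxx → 3-byte sequence.
Byte 1: 0xE1 = 11100001, payload 0001 (4 bits).
Byte 2: 0xB7 = 10110111 (10xxxxxx ✓), payload 110111.
Byte 3: 0xB0 = 10110000 (10xxxxxx ✓), payload 110000.
Concatenate: 0001110111110000 = 0x1DF0 (16 bits → U+1DF0).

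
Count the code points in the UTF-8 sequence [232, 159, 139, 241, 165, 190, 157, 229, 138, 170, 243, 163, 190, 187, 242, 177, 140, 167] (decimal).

Byte at offset 0: 0xE8 = 11101000 → 3-byte char (#1). Advance 3.
Byte at offset 3: 0xF1 = 11110001 → 4-byte char (#2). Advance 4.
Byte at offset 7: 0xE5 = 11100101 → 3-byte char (#3). Advance 3.
Byte at offset 10: 0xF3 = 11110011 → 4-byte char (#4). Advance 4.
Byte at offset 14: 0xF2 = 11110010 → 4-byte char (#5). Advance 4.
Reached end at offset 18 after 5 code points.

5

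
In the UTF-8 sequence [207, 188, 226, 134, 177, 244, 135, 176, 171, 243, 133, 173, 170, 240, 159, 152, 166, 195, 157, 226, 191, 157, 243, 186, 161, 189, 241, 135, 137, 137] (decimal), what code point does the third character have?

Offset 0: leading byte 0xCF = 11001111 → 2-byte char #1 = CF BC.
Offset 2: leading byte 0xE2 = 11100010 → 3-byte char #2 = E2 86 B1.
Offset 5: leading byte 0xF4 = 11110100 → 4-byte char #3 = F4 87 B0 AB.
Leading byte 0xF4 = 11110100 matches 11110xxx → 4-byte sequence.
Byte 1: 0xF4 = 11110100, payload 100 (3 bits).
Byte 2: 0x87 = 10000111 (10xxxxxx ✓), payload 000111.
Byte 3: 0xB0 = 10110000 (10xxxxxx ✓), payload 110000.
Byte 4: 0xAB = 10101011 (10xxxxxx ✓), payload 101011.
Concatenate: 100000111110000101011 = 0x107C2B (21 bits → U+107C2B).

U+107C2B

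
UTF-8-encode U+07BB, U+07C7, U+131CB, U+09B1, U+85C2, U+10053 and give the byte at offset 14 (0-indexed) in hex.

U+07BB → 2-byte form DE BB at offsets 0–1.
U+07C7 → 2-byte form DF 87 at offsets 2–3.
U+131CB → 4-byte form F0 93 87 8B at offsets 4–7.
U+09B1 → 3-byte form E0 A6 B1 at offsets 8–10.
U+85C2 → 3-byte form E8 97 82 at offsets 11–13.
U+10053 → 4-byte form F0 90 81 93 at offsets 14–17.
Offset 14 falls in char 6's range; it's byte 1 of F0 90 81 93 = 0xF0.

0xF0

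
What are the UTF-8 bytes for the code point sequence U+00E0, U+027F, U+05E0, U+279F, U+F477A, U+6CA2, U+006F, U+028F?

U+00E0: 2-byte form → C3 A0.
U+027F: 2-byte form → C9 BF.
U+05E0: 2-byte form → D7 A0.
U+279F: 3-byte form → E2 9E 9F.
U+F477A: 4-byte form → F3 B4 9D BA.
U+6CA2: 3-byte form → E6 B2 A2.
U+006F: 1-byte form → 6F.
U+028F: 2-byte form → CA 8F.
Concatenated (19 bytes): C3 A0 C9 BF D7 A0 E2 9E 9F F3 B4 9D BA E6 B2 A2 6F CA 8F.

C3 A0 C9 BF D7 A0 E2 9E 9F F3 B4 9D BA E6 B2 A2 6F CA 8F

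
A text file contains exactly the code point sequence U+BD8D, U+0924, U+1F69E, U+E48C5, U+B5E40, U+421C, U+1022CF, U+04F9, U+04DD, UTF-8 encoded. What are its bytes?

EB B6 8D E0 A4 A4 F0 9F 9A 9E F3 A4 A3 85 F2 B5 B9 80 E4 88 9C F4 82 8B 8F D3 B9 D3 9D

U+BD8D: 3-byte form → EB B6 8D.
U+0924: 3-byte form → E0 A4 A4.
U+1F69E: 4-byte form → F0 9F 9A 9E.
U+E48C5: 4-byte form → F3 A4 A3 85.
U+B5E40: 4-byte form → F2 B5 B9 80.
U+421C: 3-byte form → E4 88 9C.
U+1022CF: 4-byte form → F4 82 8B 8F.
U+04F9: 2-byte form → D3 B9.
U+04DD: 2-byte form → D3 9D.
Concatenated (29 bytes): EB B6 8D E0 A4 A4 F0 9F 9A 9E F3 A4 A3 85 F2 B5 B9 80 E4 88 9C F4 82 8B 8F D3 B9 D3 9D.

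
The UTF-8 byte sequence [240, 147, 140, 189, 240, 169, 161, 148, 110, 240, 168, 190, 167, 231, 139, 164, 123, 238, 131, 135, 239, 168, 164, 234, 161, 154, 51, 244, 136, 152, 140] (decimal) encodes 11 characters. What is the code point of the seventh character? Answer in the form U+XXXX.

U+E0C7

Offset 0: leading byte 0xF0 = 11110000 → 4-byte char #1 = F0 93 8C BD.
Offset 4: leading byte 0xF0 = 11110000 → 4-byte char #2 = F0 A9 A1 94.
Offset 8: leading byte 0x6E = 01101110 → 1-byte char #3 = 6E.
Offset 9: leading byte 0xF0 = 11110000 → 4-byte char #4 = F0 A8 BE A7.
Offset 13: leading byte 0xE7 = 11100111 → 3-byte char #5 = E7 8B A4.
Offset 16: leading byte 0x7B = 01111011 → 1-byte char #6 = 7B.
Offset 17: leading byte 0xEE = 11101110 → 3-byte char #7 = EE 83 87.
Leading byte 0xEE = 11101110 matches 1110xxxx → 3-byte sequence.
Byte 1: 0xEE = 11101110, payload 1110 (4 bits).
Byte 2: 0x83 = 10000011 (10xxxxxx ✓), payload 000011.
Byte 3: 0x87 = 10000111 (10xxxxxx ✓), payload 000111.
Concatenate: 1110000011000111 = 0xE0C7 (16 bits → U+E0C7).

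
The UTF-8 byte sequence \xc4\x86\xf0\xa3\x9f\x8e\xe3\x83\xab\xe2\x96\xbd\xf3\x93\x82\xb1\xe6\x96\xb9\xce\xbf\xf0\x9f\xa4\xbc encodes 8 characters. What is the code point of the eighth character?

Offset 0: leading byte 0xC4 = 11000100 → 2-byte char #1 = C4 86.
Offset 2: leading byte 0xF0 = 11110000 → 4-byte char #2 = F0 A3 9F 8E.
Offset 6: leading byte 0xE3 = 11100011 → 3-byte char #3 = E3 83 AB.
Offset 9: leading byte 0xE2 = 11100010 → 3-byte char #4 = E2 96 BD.
Offset 12: leading byte 0xF3 = 11110011 → 4-byte char #5 = F3 93 82 B1.
Offset 16: leading byte 0xE6 = 11100110 → 3-byte char #6 = E6 96 B9.
Offset 19: leading byte 0xCE = 11001110 → 2-byte char #7 = CE BF.
Offset 21: leading byte 0xF0 = 11110000 → 4-byte char #8 = F0 9F A4 BC.
Leading byte 0xF0 = 11110000 matches 11110xxx → 4-byte sequence.
Byte 1: 0xF0 = 11110000, payload 000 (3 bits).
Byte 2: 0x9F = 10011111 (10xxxxxx ✓), payload 011111.
Byte 3: 0xA4 = 10100100 (10xxxxxx ✓), payload 100100.
Byte 4: 0xBC = 10111100 (10xxxxxx ✓), payload 111100.
Concatenate: 000011111100100111100 = 0x1F93C (21 bits → U+1F93C).

U+1F93C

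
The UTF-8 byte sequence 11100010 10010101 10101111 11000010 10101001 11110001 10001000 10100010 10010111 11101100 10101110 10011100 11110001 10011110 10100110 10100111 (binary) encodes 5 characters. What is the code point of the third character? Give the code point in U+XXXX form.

Offset 0: leading byte 0xE2 = 11100010 → 3-byte char #1 = E2 95 AF.
Offset 3: leading byte 0xC2 = 11000010 → 2-byte char #2 = C2 A9.
Offset 5: leading byte 0xF1 = 11110001 → 4-byte char #3 = F1 88 A2 97.
Leading byte 0xF1 = 11110001 matches 11110xxx → 4-byte sequence.
Byte 1: 0xF1 = 11110001, payload 001 (3 bits).
Byte 2: 0x88 = 10001000 (10xxxxxx ✓), payload 001000.
Byte 3: 0xA2 = 10100010 (10xxxxxx ✓), payload 100010.
Byte 4: 0x97 = 10010111 (10xxxxxx ✓), payload 010111.
Concatenate: 001001000100010010111 = 0x48897 (21 bits → U+48897).

U+48897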